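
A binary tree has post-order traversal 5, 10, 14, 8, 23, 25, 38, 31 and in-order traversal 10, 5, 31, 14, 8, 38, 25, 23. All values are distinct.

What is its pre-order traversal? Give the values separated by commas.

31, 10, 5, 38, 8, 14, 25, 23

The last element of post-order is the root; it splits in-order into left and right subtrees.
Root 31: left subtree has 2 nodes {10, 5}, right has 5 {14, 8, 38, 25, 23}.
  Root 10: left subtree has 0 nodes { }, right has 1 {5}.
  Root 38: left subtree has 2 nodes {14, 8}, right has 2 {25, 23}.
    Root 8: left subtree has 1 node {14}, right has 0 { }.
    Root 25: left subtree has 0 nodes { }, right has 1 {23}.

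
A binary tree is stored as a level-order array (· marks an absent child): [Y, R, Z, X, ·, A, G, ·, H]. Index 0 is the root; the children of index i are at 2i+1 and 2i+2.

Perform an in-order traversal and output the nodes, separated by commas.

In-order visits the left subtree, then the node, then the right subtree.
At Y: go left to R.
  At R: go left to X.
    At X: no left child.
    Visit X.
    At X: go right to H.
      H is a leaf — visit H.
  Visit R.
  At R: no right child.
Visit Y.
At Y: go right to Z.
  At Z: go left to A.
    A is a leaf — visit A.
  Visit Z.
  At Z: go right to G.
    G is a leaf — visit G.

X, H, R, Y, A, Z, G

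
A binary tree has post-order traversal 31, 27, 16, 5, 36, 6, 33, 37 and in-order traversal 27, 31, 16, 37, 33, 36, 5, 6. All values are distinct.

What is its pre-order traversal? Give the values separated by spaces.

The last element of post-order is the root; it splits in-order into left and right subtrees.
Root 37: left subtree has 3 nodes {27, 31, 16}, right has 4 {33, 36, 5, 6}.
  Root 16: left subtree has 2 nodes {27, 31}, right has 0 { }.
    Root 27: left subtree has 0 nodes { }, right has 1 {31}.
  Root 33: left subtree has 0 nodes { }, right has 3 {36, 5, 6}.
    Root 6: left subtree has 2 nodes {36, 5}, right has 0 { }.
      Root 36: left subtree has 0 nodes { }, right has 1 {5}.

37 16 27 31 33 6 36 5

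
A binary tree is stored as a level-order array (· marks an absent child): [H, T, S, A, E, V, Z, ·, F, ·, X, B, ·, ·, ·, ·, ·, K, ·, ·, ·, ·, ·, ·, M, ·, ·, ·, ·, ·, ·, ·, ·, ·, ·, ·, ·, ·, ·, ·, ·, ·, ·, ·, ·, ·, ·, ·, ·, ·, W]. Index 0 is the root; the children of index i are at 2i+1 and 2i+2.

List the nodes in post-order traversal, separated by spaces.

Post-order visits the left subtree, then the right subtree, then the node.
At H: go left to T.
  At T: go left to A.
    At A: no left child.
    At A: go right to F.
      At F: go left to K.
        K is a leaf — visit K.
      At F: no right child.
      Visit F.
    Visit A.
  At T: go right to E.
    At E: no left child.
    At E: go right to X.
      X is a leaf — visit X.
    Visit E.
  Visit T.
At H: go right to S.
  At S: go left to V.
    At V: go left to B.
      At B: no left child.
      At B: go right to M.
        At M: no left child.
        At M: go right to W.
          W is a leaf — visit W.
        Visit M.
      Visit B.
    At V: no right child.
    Visit V.
  At S: go right to Z.
    Z is a leaf — visit Z.
  Visit S.
Visit H.

K F A X E T W M B V Z S H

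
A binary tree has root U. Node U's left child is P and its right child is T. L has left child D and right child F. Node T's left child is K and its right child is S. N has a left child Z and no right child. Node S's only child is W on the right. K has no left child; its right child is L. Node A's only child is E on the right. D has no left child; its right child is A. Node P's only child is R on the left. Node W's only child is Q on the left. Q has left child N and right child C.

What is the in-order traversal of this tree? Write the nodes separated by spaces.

R P U K D A E L F T S Z N Q C W

In-order visits the left subtree, then the node, then the right subtree.
At U: go left to P.
  At P: go left to R.
    R is a leaf — visit R.
  Visit P.
  At P: no right child.
Visit U.
At U: go right to T.
  At T: go left to K.
    At K: no left child.
    Visit K.
    At K: go right to L.
      At L: go left to D.
        At D: no left child.
        Visit D.
        At D: go right to A.
          At A: no left child.
          Visit A.
          At A: go right to E.
            E is a leaf — visit E.
      Visit L.
      At L: go right to F.
        F is a leaf — visit F.
  Visit T.
  At T: go right to S.
    At S: no left child.
    Visit S.
    At S: go right to W.
      At W: go left to Q.
        At Q: go left to N.
          At N: go left to Z.
            Z is a leaf — visit Z.
          Visit N.
          At N: no right child.
        Visit Q.
        At Q: go right to C.
          C is a leaf — visit C.
      Visit W.
      At W: no right child.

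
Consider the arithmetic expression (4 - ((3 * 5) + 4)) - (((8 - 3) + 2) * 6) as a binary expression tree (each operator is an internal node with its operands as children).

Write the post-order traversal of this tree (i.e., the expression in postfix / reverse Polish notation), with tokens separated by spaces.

Post-order on an expression tree gives postfix notation: for each operator, emit left operand, right operand, then the operator.

4 3 5 * 4 + - 8 3 - 2 + 6 * -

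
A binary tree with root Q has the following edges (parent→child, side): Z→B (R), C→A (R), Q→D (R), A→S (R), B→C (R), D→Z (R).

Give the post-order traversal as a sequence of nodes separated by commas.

Post-order visits the left subtree, then the right subtree, then the node.
At Q: no left child.
At Q: go right to D.
  At D: no left child.
  At D: go right to Z.
    At Z: no left child.
    At Z: go right to B.
      At B: no left child.
      At B: go right to C.
        At C: no left child.
        At C: go right to A.
          At A: no left child.
          At A: go right to S.
            S is a leaf — visit S.
          Visit A.
        Visit C.
      Visit B.
    Visit Z.
  Visit D.
Visit Q.

S, A, C, B, Z, D, Q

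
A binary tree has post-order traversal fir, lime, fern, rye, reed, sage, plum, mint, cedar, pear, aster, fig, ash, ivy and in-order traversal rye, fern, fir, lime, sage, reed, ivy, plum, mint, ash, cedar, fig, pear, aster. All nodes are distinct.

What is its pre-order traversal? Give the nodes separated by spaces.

ivy sage rye fern lime fir reed ash mint plum fig cedar aster pear

The last element of post-order is the root; it splits in-order into left and right subtrees.
Root ivy: left subtree has 6 nodes {rye, fern, fir, lime, sage, reed}, right has 7 {plum, mint, ash, cedar, fig, pear, aster}.
  Root sage: left subtree has 4 nodes {rye, fern, fir, lime}, right has 1 {reed}.
    Root rye: left subtree has 0 nodes { }, right has 3 {fern, fir, lime}.
      Root fern: left subtree has 0 nodes { }, right has 2 {fir, lime}.
        Root lime: left subtree has 1 node {fir}, right has 0 { }.
  Root ash: left subtree has 2 nodes {plum, mint}, right has 4 {cedar, fig, pear, aster}.
    Root mint: left subtree has 1 node {plum}, right has 0 { }.
    Root fig: left subtree has 1 node {cedar}, right has 2 {pear, aster}.
      Root aster: left subtree has 1 node {pear}, right has 0 { }.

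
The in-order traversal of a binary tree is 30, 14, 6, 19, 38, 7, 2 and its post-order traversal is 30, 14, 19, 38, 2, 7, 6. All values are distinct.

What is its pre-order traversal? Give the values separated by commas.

6, 14, 30, 7, 38, 19, 2

The last element of post-order is the root; it splits in-order into left and right subtrees.
Root 6: left subtree has 2 nodes {30, 14}, right has 4 {19, 38, 7, 2}.
  Root 14: left subtree has 1 node {30}, right has 0 { }.
  Root 7: left subtree has 2 nodes {19, 38}, right has 1 {2}.
    Root 38: left subtree has 1 node {19}, right has 0 { }.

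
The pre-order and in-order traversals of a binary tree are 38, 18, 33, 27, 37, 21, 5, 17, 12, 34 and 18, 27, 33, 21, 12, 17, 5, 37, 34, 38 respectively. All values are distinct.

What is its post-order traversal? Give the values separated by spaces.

The first element of pre-order is the root; it splits in-order into left and right subtrees.
Root 38: left subtree has 9 nodes {18, 27, 33, 21, 12, 17, 5, 37, 34}, right has 0 { }.
  Root 18: left subtree has 0 nodes { }, right has 8 {27, 33, 21, 12, 17, 5, 37, 34}.
    Root 33: left subtree has 1 node {27}, right has 6 {21, 12, 17, 5, 37, 34}.
      Root 37: left subtree has 4 nodes {21, 12, 17, 5}, right has 1 {34}.
        Root 21: left subtree has 0 nodes { }, right has 3 {12, 17, 5}.
          Root 5: left subtree has 2 nodes {12, 17}, right has 0 { }.
            Root 17: left subtree has 1 node {12}, right has 0 { }.

27 12 17 5 21 34 37 33 18 38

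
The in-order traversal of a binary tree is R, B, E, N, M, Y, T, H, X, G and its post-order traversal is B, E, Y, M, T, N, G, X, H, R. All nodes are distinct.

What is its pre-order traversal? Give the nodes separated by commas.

The last element of post-order is the root; it splits in-order into left and right subtrees.
Root R: left subtree has 0 nodes { }, right has 9 {B, E, N, M, Y, T, H, X, G}.
  Root H: left subtree has 6 nodes {B, E, N, M, Y, T}, right has 2 {X, G}.
    Root N: left subtree has 2 nodes {B, E}, right has 3 {M, Y, T}.
      Root E: left subtree has 1 node {B}, right has 0 { }.
      Root T: left subtree has 2 nodes {M, Y}, right has 0 { }.
        Root M: left subtree has 0 nodes { }, right has 1 {Y}.
    Root X: left subtree has 0 nodes { }, right has 1 {G}.

R, H, N, E, B, T, M, Y, X, G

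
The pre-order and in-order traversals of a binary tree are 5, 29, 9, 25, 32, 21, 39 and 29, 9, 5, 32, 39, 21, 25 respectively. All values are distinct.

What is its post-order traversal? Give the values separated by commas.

The first element of pre-order is the root; it splits in-order into left and right subtrees.
Root 5: left subtree has 2 nodes {29, 9}, right has 4 {32, 39, 21, 25}.
  Root 29: left subtree has 0 nodes { }, right has 1 {9}.
  Root 25: left subtree has 3 nodes {32, 39, 21}, right has 0 { }.
    Root 32: left subtree has 0 nodes { }, right has 2 {39, 21}.
      Root 21: left subtree has 1 node {39}, right has 0 { }.

9, 29, 39, 21, 32, 25, 5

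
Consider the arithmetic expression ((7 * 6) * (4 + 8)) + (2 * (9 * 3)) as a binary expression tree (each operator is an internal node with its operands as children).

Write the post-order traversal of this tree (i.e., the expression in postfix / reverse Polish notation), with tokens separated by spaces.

7 6 * 4 8 + * 2 9 3 * * +

Post-order on an expression tree gives postfix notation: for each operator, emit left operand, right operand, then the operator.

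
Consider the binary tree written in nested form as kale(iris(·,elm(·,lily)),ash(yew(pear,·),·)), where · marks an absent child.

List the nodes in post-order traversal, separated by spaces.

lily elm iris pear yew ash kale

Post-order visits the left subtree, then the right subtree, then the node.
At kale: go left to iris.
  At iris: no left child.
  At iris: go right to elm.
    At elm: no left child.
    At elm: go right to lily.
      lily is a leaf — visit lily.
    Visit elm.
  Visit iris.
At kale: go right to ash.
  At ash: go left to yew.
    At yew: go left to pear.
      pear is a leaf — visit pear.
    At yew: no right child.
    Visit yew.
  At ash: no right child.
  Visit ash.
Visit kale.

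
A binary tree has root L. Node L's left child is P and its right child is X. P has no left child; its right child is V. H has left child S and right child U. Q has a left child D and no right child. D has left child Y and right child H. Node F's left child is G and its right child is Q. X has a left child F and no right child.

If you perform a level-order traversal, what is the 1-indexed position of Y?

9

Level-order visits nodes level by level from the root, left to right within each level.
Level 0: L
Level 1: P, X
Level 2: V, F
Level 3: G, Q
Level 4: D
Level 5: Y, H
Level 6: S, U
Full level-order sequence: L, P, X, V, F, G, Q, D, Y, H, S, U.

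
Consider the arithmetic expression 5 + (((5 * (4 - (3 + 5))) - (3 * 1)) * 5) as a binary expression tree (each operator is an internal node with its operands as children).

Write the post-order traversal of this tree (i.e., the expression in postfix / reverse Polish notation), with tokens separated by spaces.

5 5 4 3 5 + - * 3 1 * - 5 * +

Post-order on an expression tree gives postfix notation: for each operator, emit left operand, right operand, then the operator.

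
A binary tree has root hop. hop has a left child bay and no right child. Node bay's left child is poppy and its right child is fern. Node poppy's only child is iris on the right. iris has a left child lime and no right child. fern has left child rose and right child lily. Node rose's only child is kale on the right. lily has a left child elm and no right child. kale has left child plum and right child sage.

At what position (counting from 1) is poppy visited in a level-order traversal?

3

Level-order visits nodes level by level from the root, left to right within each level.
Level 0: hop
Level 1: bay
Level 2: poppy, fern
Level 3: iris, rose, lily
Level 4: lime, kale, elm
Level 5: plum, sage
Full level-order sequence: hop, bay, poppy, fern, iris, rose, lily, lime, kale, elm, plum, sage.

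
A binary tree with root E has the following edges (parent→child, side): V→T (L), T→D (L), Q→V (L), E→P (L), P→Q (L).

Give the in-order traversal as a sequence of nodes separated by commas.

D, T, V, Q, P, E

In-order visits the left subtree, then the node, then the right subtree.
At E: go left to P.
  At P: go left to Q.
    At Q: go left to V.
      At V: go left to T.
        At T: go left to D.
          D is a leaf — visit D.
        Visit T.
        At T: no right child.
      Visit V.
      At V: no right child.
    Visit Q.
    At Q: no right child.
  Visit P.
  At P: no right child.
Visit E.
At E: no right child.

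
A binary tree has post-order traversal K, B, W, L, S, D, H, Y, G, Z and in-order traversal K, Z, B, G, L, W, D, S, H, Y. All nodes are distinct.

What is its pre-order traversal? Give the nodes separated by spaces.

Z K G B Y H D L W S

The last element of post-order is the root; it splits in-order into left and right subtrees.
Root Z: left subtree has 1 node {K}, right has 8 {B, G, L, W, D, S, H, Y}.
  Root G: left subtree has 1 node {B}, right has 6 {L, W, D, S, H, Y}.
    Root Y: left subtree has 5 nodes {L, W, D, S, H}, right has 0 { }.
      Root H: left subtree has 4 nodes {L, W, D, S}, right has 0 { }.
        Root D: left subtree has 2 nodes {L, W}, right has 1 {S}.
          Root L: left subtree has 0 nodes { }, right has 1 {W}.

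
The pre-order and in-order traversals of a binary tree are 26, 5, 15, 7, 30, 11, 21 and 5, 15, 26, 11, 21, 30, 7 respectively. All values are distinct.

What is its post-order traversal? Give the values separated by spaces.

The first element of pre-order is the root; it splits in-order into left and right subtrees.
Root 26: left subtree has 2 nodes {5, 15}, right has 4 {11, 21, 30, 7}.
  Root 5: left subtree has 0 nodes { }, right has 1 {15}.
  Root 7: left subtree has 3 nodes {11, 21, 30}, right has 0 { }.
    Root 30: left subtree has 2 nodes {11, 21}, right has 0 { }.
      Root 11: left subtree has 0 nodes { }, right has 1 {21}.

15 5 21 11 30 7 26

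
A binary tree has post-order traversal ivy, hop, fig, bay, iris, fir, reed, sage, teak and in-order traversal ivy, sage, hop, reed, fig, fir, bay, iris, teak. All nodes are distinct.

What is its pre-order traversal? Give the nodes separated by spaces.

teak sage ivy reed hop fir fig iris bay

The last element of post-order is the root; it splits in-order into left and right subtrees.
Root teak: left subtree has 8 nodes {ivy, sage, hop, reed, fig, fir, bay, iris}, right has 0 { }.
  Root sage: left subtree has 1 node {ivy}, right has 6 {hop, reed, fig, fir, bay, iris}.
    Root reed: left subtree has 1 node {hop}, right has 4 {fig, fir, bay, iris}.
      Root fir: left subtree has 1 node {fig}, right has 2 {bay, iris}.
        Root iris: left subtree has 1 node {bay}, right has 0 { }.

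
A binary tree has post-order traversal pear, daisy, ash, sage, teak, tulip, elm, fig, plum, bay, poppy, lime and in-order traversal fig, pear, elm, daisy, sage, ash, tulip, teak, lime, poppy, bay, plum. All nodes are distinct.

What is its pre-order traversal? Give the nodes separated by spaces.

lime fig elm pear tulip sage daisy ash teak poppy bay plum

The last element of post-order is the root; it splits in-order into left and right subtrees.
Root lime: left subtree has 8 nodes {fig, pear, elm, daisy, sage, ash, tulip, teak}, right has 3 {poppy, bay, plum}.
  Root fig: left subtree has 0 nodes { }, right has 7 {pear, elm, daisy, sage, ash, tulip, teak}.
    Root elm: left subtree has 1 node {pear}, right has 5 {daisy, sage, ash, tulip, teak}.
      Root tulip: left subtree has 3 nodes {daisy, sage, ash}, right has 1 {teak}.
        Root sage: left subtree has 1 node {daisy}, right has 1 {ash}.
  Root poppy: left subtree has 0 nodes { }, right has 2 {bay, plum}.
    Root bay: left subtree has 0 nodes { }, right has 1 {plum}.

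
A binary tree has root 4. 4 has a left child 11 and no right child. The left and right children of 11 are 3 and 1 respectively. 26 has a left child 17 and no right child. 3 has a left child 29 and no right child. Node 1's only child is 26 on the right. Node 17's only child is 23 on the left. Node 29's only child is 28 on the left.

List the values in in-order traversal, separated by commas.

In-order visits the left subtree, then the node, then the right subtree.
At 4: go left to 11.
  At 11: go left to 3.
    At 3: go left to 29.
      At 29: go left to 28.
        28 is a leaf — visit 28.
      Visit 29.
      At 29: no right child.
    Visit 3.
    At 3: no right child.
  Visit 11.
  At 11: go right to 1.
    At 1: no left child.
    Visit 1.
    At 1: go right to 26.
      At 26: go left to 17.
        At 17: go left to 23.
          23 is a leaf — visit 23.
        Visit 17.
        At 17: no right child.
      Visit 26.
      At 26: no right child.
Visit 4.
At 4: no right child.

28, 29, 3, 11, 1, 23, 17, 26, 4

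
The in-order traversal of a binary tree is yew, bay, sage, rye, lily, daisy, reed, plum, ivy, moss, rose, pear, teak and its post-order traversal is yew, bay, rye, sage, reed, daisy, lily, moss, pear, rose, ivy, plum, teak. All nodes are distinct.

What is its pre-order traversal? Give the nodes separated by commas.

teak, plum, lily, sage, bay, yew, rye, daisy, reed, ivy, rose, moss, pear

The last element of post-order is the root; it splits in-order into left and right subtrees.
Root teak: left subtree has 12 nodes {yew, bay, sage, rye, lily, daisy, reed, plum, ivy, moss, rose, pear}, right has 0 { }.
  Root plum: left subtree has 7 nodes {yew, bay, sage, rye, lily, daisy, reed}, right has 4 {ivy, moss, rose, pear}.
    Root lily: left subtree has 4 nodes {yew, bay, sage, rye}, right has 2 {daisy, reed}.
      Root sage: left subtree has 2 nodes {yew, bay}, right has 1 {rye}.
        Root bay: left subtree has 1 node {yew}, right has 0 { }.
      Root daisy: left subtree has 0 nodes { }, right has 1 {reed}.
    Root ivy: left subtree has 0 nodes { }, right has 3 {moss, rose, pear}.
      Root rose: left subtree has 1 node {moss}, right has 1 {pear}.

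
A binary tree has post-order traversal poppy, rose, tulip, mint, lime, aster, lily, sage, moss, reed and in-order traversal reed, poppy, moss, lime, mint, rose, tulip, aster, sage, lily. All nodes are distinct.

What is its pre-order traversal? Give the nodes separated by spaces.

The last element of post-order is the root; it splits in-order into left and right subtrees.
Root reed: left subtree has 0 nodes { }, right has 9 {poppy, moss, lime, mint, rose, tulip, aster, sage, lily}.
  Root moss: left subtree has 1 node {poppy}, right has 7 {lime, mint, rose, tulip, aster, sage, lily}.
    Root sage: left subtree has 5 nodes {lime, mint, rose, tulip, aster}, right has 1 {lily}.
      Root aster: left subtree has 4 nodes {lime, mint, rose, tulip}, right has 0 { }.
        Root lime: left subtree has 0 nodes { }, right has 3 {mint, rose, tulip}.
          Root mint: left subtree has 0 nodes { }, right has 2 {rose, tulip}.
            Root tulip: left subtree has 1 node {rose}, right has 0 { }.

reed moss poppy sage aster lime mint tulip rose lily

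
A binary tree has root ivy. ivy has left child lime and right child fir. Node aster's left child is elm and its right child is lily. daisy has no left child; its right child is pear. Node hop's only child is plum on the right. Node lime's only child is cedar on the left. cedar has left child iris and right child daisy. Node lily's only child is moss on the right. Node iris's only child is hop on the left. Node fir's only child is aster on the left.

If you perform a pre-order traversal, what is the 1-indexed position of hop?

Pre-order visits the node, then its left subtree, then its right subtree.
Visit ivy.
At ivy: go left to lime.
  Visit lime.
  At lime: go left to cedar.
    Visit cedar.
    At cedar: go left to iris.
      Visit iris.
      At iris: go left to hop.
        Visit hop.
        At hop: no left child.
        At hop: go right to plum.
          plum is a leaf — visit plum.
      At iris: no right child.
    At cedar: go right to daisy.
      Visit daisy.
      At daisy: no left child.
      At daisy: go right to pear.
        pear is a leaf — visit pear.
  At lime: no right child.
At ivy: go right to fir.
  Visit fir.
  At fir: go left to aster.
    Visit aster.
    At aster: go left to elm.
      elm is a leaf — visit elm.
    At aster: go right to lily.
      Visit lily.
      At lily: no left child.
      At lily: go right to moss.
        moss is a leaf — visit moss.
  At fir: no right child.
Full pre-order sequence: ivy, lime, cedar, iris, hop, plum, daisy, pear, fir, aster, elm, lily, moss.

5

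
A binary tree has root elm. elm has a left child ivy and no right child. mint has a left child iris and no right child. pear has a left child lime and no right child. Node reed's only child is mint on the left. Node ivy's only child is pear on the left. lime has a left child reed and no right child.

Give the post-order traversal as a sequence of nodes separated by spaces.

Post-order visits the left subtree, then the right subtree, then the node.
At elm: go left to ivy.
  At ivy: go left to pear.
    At pear: go left to lime.
      At lime: go left to reed.
        At reed: go left to mint.
          At mint: go left to iris.
            iris is a leaf — visit iris.
          At mint: no right child.
          Visit mint.
        At reed: no right child.
        Visit reed.
      At lime: no right child.
      Visit lime.
    At pear: no right child.
    Visit pear.
  At ivy: no right child.
  Visit ivy.
At elm: no right child.
Visit elm.

iris mint reed lime pear ivy elm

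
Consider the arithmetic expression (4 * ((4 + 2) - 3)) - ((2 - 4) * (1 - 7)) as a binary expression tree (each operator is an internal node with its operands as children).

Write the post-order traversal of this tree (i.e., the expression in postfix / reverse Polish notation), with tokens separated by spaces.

4 4 2 + 3 - * 2 4 - 1 7 - * -

Post-order on an expression tree gives postfix notation: for each operator, emit left operand, right operand, then the operator.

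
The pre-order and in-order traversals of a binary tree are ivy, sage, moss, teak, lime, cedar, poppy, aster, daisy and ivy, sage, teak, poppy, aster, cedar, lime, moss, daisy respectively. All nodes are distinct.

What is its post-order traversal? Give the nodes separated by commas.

aster, poppy, cedar, lime, teak, daisy, moss, sage, ivy

The first element of pre-order is the root; it splits in-order into left and right subtrees.
Root ivy: left subtree has 0 nodes { }, right has 8 {sage, teak, poppy, aster, cedar, lime, moss, daisy}.
  Root sage: left subtree has 0 nodes { }, right has 7 {teak, poppy, aster, cedar, lime, moss, daisy}.
    Root moss: left subtree has 5 nodes {teak, poppy, aster, cedar, lime}, right has 1 {daisy}.
      Root teak: left subtree has 0 nodes { }, right has 4 {poppy, aster, cedar, lime}.
        Root lime: left subtree has 3 nodes {poppy, aster, cedar}, right has 0 { }.
          Root cedar: left subtree has 2 nodes {poppy, aster}, right has 0 { }.
            Root poppy: left subtree has 0 nodes { }, right has 1 {aster}.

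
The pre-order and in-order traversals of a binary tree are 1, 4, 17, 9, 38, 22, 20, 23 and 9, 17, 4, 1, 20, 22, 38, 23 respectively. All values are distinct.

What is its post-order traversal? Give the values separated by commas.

9, 17, 4, 20, 22, 23, 38, 1

The first element of pre-order is the root; it splits in-order into left and right subtrees.
Root 1: left subtree has 3 nodes {9, 17, 4}, right has 4 {20, 22, 38, 23}.
  Root 4: left subtree has 2 nodes {9, 17}, right has 0 { }.
    Root 17: left subtree has 1 node {9}, right has 0 { }.
  Root 38: left subtree has 2 nodes {20, 22}, right has 1 {23}.
    Root 22: left subtree has 1 node {20}, right has 0 { }.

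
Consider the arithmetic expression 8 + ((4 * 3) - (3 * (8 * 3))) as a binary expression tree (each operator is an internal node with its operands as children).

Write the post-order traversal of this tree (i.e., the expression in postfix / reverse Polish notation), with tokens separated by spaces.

Post-order on an expression tree gives postfix notation: for each operator, emit left operand, right operand, then the operator.

8 4 3 * 3 8 3 * * - +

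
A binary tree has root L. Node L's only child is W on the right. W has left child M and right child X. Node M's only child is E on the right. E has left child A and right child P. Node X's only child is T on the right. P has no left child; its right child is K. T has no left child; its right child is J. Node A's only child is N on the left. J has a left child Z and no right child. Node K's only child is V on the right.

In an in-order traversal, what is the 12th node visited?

Z

In-order visits the left subtree, then the node, then the right subtree.
At L: no left child.
Visit L.
At L: go right to W.
  At W: go left to M.
    At M: no left child.
    Visit M.
    At M: go right to E.
      At E: go left to A.
        At A: go left to N.
          N is a leaf — visit N.
        Visit A.
        At A: no right child.
      Visit E.
      At E: go right to P.
        At P: no left child.
        Visit P.
        At P: go right to K.
          At K: no left child.
          Visit K.
          At K: go right to V.
            V is a leaf — visit V.
  Visit W.
  At W: go right to X.
    At X: no left child.
    Visit X.
    At X: go right to T.
      At T: no left child.
      Visit T.
      At T: go right to J.
        At J: go left to Z.
          Z is a leaf — visit Z.
        Visit J.
        At J: no right child.
Full in-order sequence: L, M, N, A, E, P, K, V, W, X, T, Z, J.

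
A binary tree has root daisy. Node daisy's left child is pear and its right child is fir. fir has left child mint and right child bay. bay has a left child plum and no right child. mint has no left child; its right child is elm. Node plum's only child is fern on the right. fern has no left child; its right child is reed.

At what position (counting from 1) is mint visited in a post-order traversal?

3

Post-order visits the left subtree, then the right subtree, then the node.
At daisy: go left to pear.
  pear is a leaf — visit pear.
At daisy: go right to fir.
  At fir: go left to mint.
    At mint: no left child.
    At mint: go right to elm.
      elm is a leaf — visit elm.
    Visit mint.
  At fir: go right to bay.
    At bay: go left to plum.
      At plum: no left child.
      At plum: go right to fern.
        At fern: no left child.
        At fern: go right to reed.
          reed is a leaf — visit reed.
        Visit fern.
      Visit plum.
    At bay: no right child.
    Visit bay.
  Visit fir.
Visit daisy.
Full post-order sequence: pear, elm, mint, reed, fern, plum, bay, fir, daisy.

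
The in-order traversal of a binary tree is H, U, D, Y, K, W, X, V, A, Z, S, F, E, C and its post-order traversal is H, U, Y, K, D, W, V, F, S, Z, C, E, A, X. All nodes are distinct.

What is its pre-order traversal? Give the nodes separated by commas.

X, W, D, U, H, K, Y, A, V, E, Z, S, F, C

The last element of post-order is the root; it splits in-order into left and right subtrees.
Root X: left subtree has 6 nodes {H, U, D, Y, K, W}, right has 7 {V, A, Z, S, F, E, C}.
  Root W: left subtree has 5 nodes {H, U, D, Y, K}, right has 0 { }.
    Root D: left subtree has 2 nodes {H, U}, right has 2 {Y, K}.
      Root U: left subtree has 1 node {H}, right has 0 { }.
      Root K: left subtree has 1 node {Y}, right has 0 { }.
  Root A: left subtree has 1 node {V}, right has 5 {Z, S, F, E, C}.
    Root E: left subtree has 3 nodes {Z, S, F}, right has 1 {C}.
      Root Z: left subtree has 0 nodes { }, right has 2 {S, F}.
        Root S: left subtree has 0 nodes { }, right has 1 {F}.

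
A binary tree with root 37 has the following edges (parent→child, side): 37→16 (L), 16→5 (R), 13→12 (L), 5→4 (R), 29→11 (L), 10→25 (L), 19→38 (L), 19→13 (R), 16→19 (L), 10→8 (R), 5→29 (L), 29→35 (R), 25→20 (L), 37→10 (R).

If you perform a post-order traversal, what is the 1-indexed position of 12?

Post-order visits the left subtree, then the right subtree, then the node.
At 37: go left to 16.
  At 16: go left to 19.
    At 19: go left to 38.
      38 is a leaf — visit 38.
    At 19: go right to 13.
      At 13: go left to 12.
        12 is a leaf — visit 12.
      At 13: no right child.
      Visit 13.
    Visit 19.
  At 16: go right to 5.
    At 5: go left to 29.
      At 29: go left to 11.
        11 is a leaf — visit 11.
      At 29: go right to 35.
        35 is a leaf — visit 35.
      Visit 29.
    At 5: go right to 4.
      4 is a leaf — visit 4.
    Visit 5.
  Visit 16.
At 37: go right to 10.
  At 10: go left to 25.
    At 25: go left to 20.
      20 is a leaf — visit 20.
    At 25: no right child.
    Visit 25.
  At 10: go right to 8.
    8 is a leaf — visit 8.
  Visit 10.
Visit 37.
Full post-order sequence: 38, 12, 13, 19, 11, 35, 29, 4, 5, 16, 20, 25, 8, 10, 37.

2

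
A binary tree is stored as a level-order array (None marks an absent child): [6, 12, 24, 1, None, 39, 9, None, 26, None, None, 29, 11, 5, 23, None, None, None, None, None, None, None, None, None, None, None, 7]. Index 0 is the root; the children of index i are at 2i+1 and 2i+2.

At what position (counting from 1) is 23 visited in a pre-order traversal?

Pre-order visits the node, then its left subtree, then its right subtree.
Visit 6.
At 6: go left to 12.
  Visit 12.
  At 12: go left to 1.
    Visit 1.
    At 1: no left child.
    At 1: go right to 26.
      26 is a leaf — visit 26.
  At 12: no right child.
At 6: go right to 24.
  Visit 24.
  At 24: go left to 39.
    Visit 39.
    At 39: go left to 29.
      29 is a leaf — visit 29.
    At 39: go right to 11.
      Visit 11.
      At 11: no left child.
      At 11: go right to 7.
        7 is a leaf — visit 7.
  At 24: go right to 9.
    Visit 9.
    At 9: go left to 5.
      5 is a leaf — visit 5.
    At 9: go right to 23.
      23 is a leaf — visit 23.
Full pre-order sequence: 6, 12, 1, 26, 24, 39, 29, 11, 7, 9, 5, 23.

12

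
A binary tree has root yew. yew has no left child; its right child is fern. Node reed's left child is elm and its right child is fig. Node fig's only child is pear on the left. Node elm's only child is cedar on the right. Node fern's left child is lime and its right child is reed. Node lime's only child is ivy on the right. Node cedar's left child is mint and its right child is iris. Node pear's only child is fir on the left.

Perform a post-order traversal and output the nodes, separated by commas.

Post-order visits the left subtree, then the right subtree, then the node.
At yew: no left child.
At yew: go right to fern.
  At fern: go left to lime.
    At lime: no left child.
    At lime: go right to ivy.
      ivy is a leaf — visit ivy.
    Visit lime.
  At fern: go right to reed.
    At reed: go left to elm.
      At elm: no left child.
      At elm: go right to cedar.
        At cedar: go left to mint.
          mint is a leaf — visit mint.
        At cedar: go right to iris.
          iris is a leaf — visit iris.
        Visit cedar.
      Visit elm.
    At reed: go right to fig.
      At fig: go left to pear.
        At pear: go left to fir.
          fir is a leaf — visit fir.
        At pear: no right child.
        Visit pear.
      At fig: no right child.
      Visit fig.
    Visit reed.
  Visit fern.
Visit yew.

ivy, lime, mint, iris, cedar, elm, fir, pear, fig, reed, fern, yew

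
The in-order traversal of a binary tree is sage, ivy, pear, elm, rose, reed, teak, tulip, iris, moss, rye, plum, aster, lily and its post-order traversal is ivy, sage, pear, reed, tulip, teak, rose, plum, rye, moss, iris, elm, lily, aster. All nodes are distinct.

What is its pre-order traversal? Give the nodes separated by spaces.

aster elm pear sage ivy iris rose teak reed tulip moss rye plum lily

The last element of post-order is the root; it splits in-order into left and right subtrees.
Root aster: left subtree has 12 nodes {sage, ivy, pear, elm, rose, reed, teak, tulip, iris, moss, rye, plum}, right has 1 {lily}.
  Root elm: left subtree has 3 nodes {sage, ivy, pear}, right has 8 {rose, reed, teak, tulip, iris, moss, rye, plum}.
    Root pear: left subtree has 2 nodes {sage, ivy}, right has 0 { }.
      Root sage: left subtree has 0 nodes { }, right has 1 {ivy}.
    Root iris: left subtree has 4 nodes {rose, reed, teak, tulip}, right has 3 {moss, rye, plum}.
      Root rose: left subtree has 0 nodes { }, right has 3 {reed, teak, tulip}.
        Root teak: left subtree has 1 node {reed}, right has 1 {tulip}.
      Root moss: left subtree has 0 nodes { }, right has 2 {rye, plum}.
        Root rye: left subtree has 0 nodes { }, right has 1 {plum}.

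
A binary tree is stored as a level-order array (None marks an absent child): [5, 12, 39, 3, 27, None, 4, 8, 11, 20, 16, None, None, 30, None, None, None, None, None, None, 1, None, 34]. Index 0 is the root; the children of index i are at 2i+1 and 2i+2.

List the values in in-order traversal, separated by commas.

In-order visits the left subtree, then the node, then the right subtree.
At 5: go left to 12.
  At 12: go left to 3.
    At 3: go left to 8.
      8 is a leaf — visit 8.
    Visit 3.
    At 3: go right to 11.
      11 is a leaf — visit 11.
  Visit 12.
  At 12: go right to 27.
    At 27: go left to 20.
      At 20: no left child.
      Visit 20.
      At 20: go right to 1.
        1 is a leaf — visit 1.
    Visit 27.
    At 27: go right to 16.
      At 16: no left child.
      Visit 16.
      At 16: go right to 34.
        34 is a leaf — visit 34.
Visit 5.
At 5: go right to 39.
  At 39: no left child.
  Visit 39.
  At 39: go right to 4.
    At 4: go left to 30.
      30 is a leaf — visit 30.
    Visit 4.
    At 4: no right child.

8, 3, 11, 12, 20, 1, 27, 16, 34, 5, 39, 30, 4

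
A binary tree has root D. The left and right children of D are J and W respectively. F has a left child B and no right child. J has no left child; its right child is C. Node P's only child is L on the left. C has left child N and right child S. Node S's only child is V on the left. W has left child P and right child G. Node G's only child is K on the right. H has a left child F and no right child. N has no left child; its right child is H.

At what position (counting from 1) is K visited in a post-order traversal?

11

Post-order visits the left subtree, then the right subtree, then the node.
At D: go left to J.
  At J: no left child.
  At J: go right to C.
    At C: go left to N.
      At N: no left child.
      At N: go right to H.
        At H: go left to F.
          At F: go left to B.
            B is a leaf — visit B.
          At F: no right child.
          Visit F.
        At H: no right child.
        Visit H.
      Visit N.
    At C: go right to S.
      At S: go left to V.
        V is a leaf — visit V.
      At S: no right child.
      Visit S.
    Visit C.
  Visit J.
At D: go right to W.
  At W: go left to P.
    At P: go left to L.
      L is a leaf — visit L.
    At P: no right child.
    Visit P.
  At W: go right to G.
    At G: no left child.
    At G: go right to K.
      K is a leaf — visit K.
    Visit G.
  Visit W.
Visit D.
Full post-order sequence: B, F, H, N, V, S, C, J, L, P, K, G, W, D.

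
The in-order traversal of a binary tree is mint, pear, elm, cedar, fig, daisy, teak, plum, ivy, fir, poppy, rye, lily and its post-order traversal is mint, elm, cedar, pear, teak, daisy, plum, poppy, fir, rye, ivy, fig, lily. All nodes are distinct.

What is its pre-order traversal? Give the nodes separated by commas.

lily, fig, pear, mint, cedar, elm, ivy, plum, daisy, teak, rye, fir, poppy

The last element of post-order is the root; it splits in-order into left and right subtrees.
Root lily: left subtree has 12 nodes {mint, pear, elm, cedar, fig, daisy, teak, plum, ivy, fir, poppy, rye}, right has 0 { }.
  Root fig: left subtree has 4 nodes {mint, pear, elm, cedar}, right has 7 {daisy, teak, plum, ivy, fir, poppy, rye}.
    Root pear: left subtree has 1 node {mint}, right has 2 {elm, cedar}.
      Root cedar: left subtree has 1 node {elm}, right has 0 { }.
    Root ivy: left subtree has 3 nodes {daisy, teak, plum}, right has 3 {fir, poppy, rye}.
      Root plum: left subtree has 2 nodes {daisy, teak}, right has 0 { }.
        Root daisy: left subtree has 0 nodes { }, right has 1 {teak}.
      Root rye: left subtree has 2 nodes {fir, poppy}, right has 0 { }.
        Root fir: left subtree has 0 nodes { }, right has 1 {poppy}.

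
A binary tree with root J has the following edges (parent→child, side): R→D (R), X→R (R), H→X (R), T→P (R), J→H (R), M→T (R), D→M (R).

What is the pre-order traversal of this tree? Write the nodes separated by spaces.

Pre-order visits the node, then its left subtree, then its right subtree.
Visit J.
At J: no left child.
At J: go right to H.
  Visit H.
  At H: no left child.
  At H: go right to X.
    Visit X.
    At X: no left child.
    At X: go right to R.
      Visit R.
      At R: no left child.
      At R: go right to D.
        Visit D.
        At D: no left child.
        At D: go right to M.
          Visit M.
          At M: no left child.
          At M: go right to T.
            Visit T.
            At T: no left child.
            At T: go right to P.
              P is a leaf — visit P.

J H X R D M T P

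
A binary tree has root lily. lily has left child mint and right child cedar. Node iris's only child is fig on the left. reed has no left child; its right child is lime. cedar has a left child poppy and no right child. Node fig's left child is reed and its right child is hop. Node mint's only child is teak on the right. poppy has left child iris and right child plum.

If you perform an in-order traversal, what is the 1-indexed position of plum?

In-order visits the left subtree, then the node, then the right subtree.
At lily: go left to mint.
  At mint: no left child.
  Visit mint.
  At mint: go right to teak.
    teak is a leaf — visit teak.
Visit lily.
At lily: go right to cedar.
  At cedar: go left to poppy.
    At poppy: go left to iris.
      At iris: go left to fig.
        At fig: go left to reed.
          At reed: no left child.
          Visit reed.
          At reed: go right to lime.
            lime is a leaf — visit lime.
        Visit fig.
        At fig: go right to hop.
          hop is a leaf — visit hop.
      Visit iris.
      At iris: no right child.
    Visit poppy.
    At poppy: go right to plum.
      plum is a leaf — visit plum.
  Visit cedar.
  At cedar: no right child.
Full in-order sequence: mint, teak, lily, reed, lime, fig, hop, iris, poppy, plum, cedar.

10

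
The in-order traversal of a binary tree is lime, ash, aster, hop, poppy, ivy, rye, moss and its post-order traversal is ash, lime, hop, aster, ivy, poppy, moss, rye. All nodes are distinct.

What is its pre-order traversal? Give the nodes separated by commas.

rye, poppy, aster, lime, ash, hop, ivy, moss

The last element of post-order is the root; it splits in-order into left and right subtrees.
Root rye: left subtree has 6 nodes {lime, ash, aster, hop, poppy, ivy}, right has 1 {moss}.
  Root poppy: left subtree has 4 nodes {lime, ash, aster, hop}, right has 1 {ivy}.
    Root aster: left subtree has 2 nodes {lime, ash}, right has 1 {hop}.
      Root lime: left subtree has 0 nodes { }, right has 1 {ash}.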